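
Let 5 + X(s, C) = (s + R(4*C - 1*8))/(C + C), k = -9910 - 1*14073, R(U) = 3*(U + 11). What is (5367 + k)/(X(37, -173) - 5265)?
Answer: 3220568/910695 ≈ 3.5364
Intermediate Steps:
R(U) = 33 + 3*U (R(U) = 3*(11 + U) = 33 + 3*U)
k = -23983 (k = -9910 - 14073 = -23983)
X(s, C) = -5 + (9 + s + 12*C)/(2*C) (X(s, C) = -5 + (s + (33 + 3*(4*C - 1*8)))/(C + C) = -5 + (s + (33 + 3*(4*C - 8)))/((2*C)) = -5 + (s + (33 + 3*(-8 + 4*C)))*(1/(2*C)) = -5 + (s + (33 + (-24 + 12*C)))*(1/(2*C)) = -5 + (s + (9 + 12*C))*(1/(2*C)) = -5 + (9 + s + 12*C)*(1/(2*C)) = -5 + (9 + s + 12*C)/(2*C))
(5367 + k)/(X(37, -173) - 5265) = (5367 - 23983)/((1/2)*(9 + 37 + 2*(-173))/(-173) - 5265) = -18616/((1/2)*(-1/173)*(9 + 37 - 346) - 5265) = -18616/((1/2)*(-1/173)*(-300) - 5265) = -18616/(150/173 - 5265) = -18616/(-910695/173) = -18616*(-173/910695) = 3220568/910695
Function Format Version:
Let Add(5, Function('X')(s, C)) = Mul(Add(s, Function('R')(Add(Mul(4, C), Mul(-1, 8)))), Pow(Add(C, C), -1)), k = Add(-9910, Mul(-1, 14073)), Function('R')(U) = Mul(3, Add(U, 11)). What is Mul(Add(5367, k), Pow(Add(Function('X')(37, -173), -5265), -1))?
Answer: Rational(3220568, 910695) ≈ 3.5364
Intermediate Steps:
Function('R')(U) = Add(33, Mul(3, U)) (Function('R')(U) = Mul(3, Add(11, U)) = Add(33, Mul(3, U)))
k = -23983 (k = Add(-9910, -14073) = -23983)
Function('X')(s, C) = Add(-5, Mul(Rational(1, 2), Pow(C, -1), Add(9, s, Mul(12, C)))) (Function('X')(s, C) = Add(-5, Mul(Add(s, Add(33, Mul(3, Add(Mul(4, C), Mul(-1, 8))))), Pow(Add(C, C), -1))) = Add(-5, Mul(Add(s, Add(33, Mul(3, Add(Mul(4, C), -8)))), Pow(Mul(2, C), -1))) = Add(-5, Mul(Add(s, Add(33, Mul(3, Add(-8, Mul(4, C))))), Mul(Rational(1, 2), Pow(C, -1)))) = Add(-5, Mul(Add(s, Add(33, Add(-24, Mul(12, C)))), Mul(Rational(1, 2), Pow(C, -1)))) = Add(-5, Mul(Add(s, Add(9, Mul(12, C))), Mul(Rational(1, 2), Pow(C, -1)))) = Add(-5, Mul(Add(9, s, Mul(12, C)), Mul(Rational(1, 2), Pow(C, -1)))) = Add(-5, Mul(Rational(1, 2), Pow(C, -1), Add(9, s, Mul(12, C)))))
Mul(Add(5367, k), Pow(Add(Function('X')(37, -173), -5265), -1)) = Mul(Add(5367, -23983), Pow(Add(Mul(Rational(1, 2), Pow(-173, -1), Add(9, 37, Mul(2, -173))), -5265), -1)) = Mul(-18616, Pow(Add(Mul(Rational(1, 2), Rational(-1, 173), Add(9, 37, -346)), -5265), -1)) = Mul(-18616, Pow(Add(Mul(Rational(1, 2), Rational(-1, 173), -300), -5265), -1)) = Mul(-18616, Pow(Add(Rational(150, 173), -5265), -1)) = Mul(-18616, Pow(Rational(-910695, 173), -1)) = Mul(-18616, Rational(-173, 910695)) = Rational(3220568, 910695)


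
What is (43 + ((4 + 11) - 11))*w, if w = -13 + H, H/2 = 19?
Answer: 1175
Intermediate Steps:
H = 38 (H = 2*19 = 38)
w = 25 (w = -13 + 38 = 25)
(43 + ((4 + 11) - 11))*w = (43 + ((4 + 11) - 11))*25 = (43 + (15 - 11))*25 = (43 + 4)*25 = 47*25 = 1175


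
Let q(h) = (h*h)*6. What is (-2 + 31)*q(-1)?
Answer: 174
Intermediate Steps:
q(h) = 6*h² (q(h) = h²*6 = 6*h²)
(-2 + 31)*q(-1) = (-2 + 31)*(6*(-1)²) = 29*(6*1) = 29*6 = 174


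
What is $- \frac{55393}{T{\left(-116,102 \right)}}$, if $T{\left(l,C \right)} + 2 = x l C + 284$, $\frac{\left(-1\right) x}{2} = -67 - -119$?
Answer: $- \frac{55393}{1230810} \approx -0.045005$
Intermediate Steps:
$x = -104$ ($x = - 2 \left(-67 - -119\right) = - 2 \left(-67 + 119\right) = \left(-2\right) 52 = -104$)
$T{\left(l,C \right)} = 282 - 104 C l$ ($T{\left(l,C \right)} = -2 + \left(- 104 l C + 284\right) = -2 - \left(-284 + 104 C l\right) = 282 - 104 C l$)
$- \frac{55393}{T{\left(-116,102 \right)}} = - \frac{55393}{282 - 10608 \left(-116\right)} = - \frac{55393}{282 + 1230528} = - \frac{55393}{1230810}$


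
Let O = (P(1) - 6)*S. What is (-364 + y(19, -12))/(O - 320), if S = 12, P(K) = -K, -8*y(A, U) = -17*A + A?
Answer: 163/202 ≈ 0.80693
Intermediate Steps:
y(A, U) = 2*A (y(A, U) = -(-17*A + A)/8 = -(-2)*A = 2*A)
O = -84 (O = (-1*1 - 6)*12 = (-1 - 6)*12 = -7*12 = -84)
(-364 + y(19, -12))/(O - 320) = (-364 + 2*19)/(-84 - 320) = (-364 + 38)/(-404) = -326*(-1/404) = 163/202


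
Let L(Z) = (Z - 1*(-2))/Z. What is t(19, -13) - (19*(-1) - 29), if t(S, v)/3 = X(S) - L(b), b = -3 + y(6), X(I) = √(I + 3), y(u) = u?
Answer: 43 + 3*√22 ≈ 57.071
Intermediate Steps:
X(I) = √(3 + I)
b = 3 (b = -3 + 6 = 3)
L(Z) = (2 + Z)/Z (L(Z) = (Z + 2)/Z = (2 + Z)/Z)
t(S, v) = -5 + 3*√(3 + S) (t(S, v) = 3*(√(3 + S) - (2 + 3)/3) = 3*(√(3 + S) - 5/3) = 3*(-5/3 + √(3 + S)) = -5 + 3*√(3 + S))
t(19, -13) - (19*(-1) - 29) = (-5 + 3*√(3 + 19)) - (19*(-1) - 29) = (-5 + 3*√22) - (-19 - 29) = (-5 + 3*√22) - 1*(-48) = (-5 + 3*√22) + 48 = 43 + 3*√22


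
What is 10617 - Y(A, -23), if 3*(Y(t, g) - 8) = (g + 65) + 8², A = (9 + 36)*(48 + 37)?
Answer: 31721/3 ≈ 10574.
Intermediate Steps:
A = 3825 (A = 45*85 = 3825)
Y(t, g) = 51 + g/3 (Y(t, g) = 8 + ((g + 65) + 8²)/3 = 8 + ((65 + g) + 64)/3 = 8 + (129 + g)/3 = 8 + (43 + g/3) = 51 + g/3)
10617 - Y(A, -23) = 10617 - (51 + (⅓)*(-23)) = 10617 - (51 - 23/3) = 10617 - 1*130/3 = 10617 - 130/3 = 31721/3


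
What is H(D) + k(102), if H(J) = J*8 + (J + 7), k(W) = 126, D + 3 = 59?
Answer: 637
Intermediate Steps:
D = 56 (D = -3 + 59 = 56)
H(J) = 7 + 9*J (H(J) = 8*J + (7 + J) = 7 + 9*J)
H(D) + k(102) = (7 + 9*56) + 126 = (7 + 504) + 126 = 511 + 126 = 637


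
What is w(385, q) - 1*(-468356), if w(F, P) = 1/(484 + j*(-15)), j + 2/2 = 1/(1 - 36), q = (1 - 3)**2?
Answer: 1637372583/3496 ≈ 4.6836e+5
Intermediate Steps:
q = 4 (q = (-2)**2 = 4)
j = -36/35 (j = -1 + 1/(1 - 36) = -1 + 1/(-35) = -1 - 1/35 = -36/35 ≈ -1.0286)
w(F, P) = 7/3496 (w(F, P) = 1/(484 - 36/35*(-15)) = 1/(484 + 108/7) = 1/(3496/7) = 7/3496)
w(385, q) - 1*(-468356) = 7/3496 - 1*(-468356) = 7/3496 + 468356 = 1637372583/3496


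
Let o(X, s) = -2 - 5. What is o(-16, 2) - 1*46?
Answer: -53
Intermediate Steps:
o(X, s) = -7
o(-16, 2) - 1*46 = -7 - 1*46 = -7 - 46 = -53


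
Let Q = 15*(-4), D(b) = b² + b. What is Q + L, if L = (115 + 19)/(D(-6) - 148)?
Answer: -3607/59 ≈ -61.136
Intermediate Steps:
D(b) = b + b²
Q = -60
L = -67/59 (L = (115 + 19)/(-6*(1 - 6) - 148) = 134/(-6*(-5) - 148) = 134/(30 - 148) = 134/(-118) = 134*(-1/118) = -67/59 ≈ -1.1356)
Q + L = -60 - 67/59 = -3607/59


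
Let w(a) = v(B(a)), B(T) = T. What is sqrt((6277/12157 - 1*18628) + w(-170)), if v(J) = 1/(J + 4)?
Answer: I*sqrt(75861834614602882)/2018062 ≈ 136.48*I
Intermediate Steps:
v(J) = 1/(4 + J)
w(a) = 1/(4 + a)
sqrt((6277/12157 - 1*18628) + w(-170)) = sqrt((6277/12157 - 1*18628) + 1/(4 - 170)) = sqrt((6277*(1/12157) - 18628) + 1/(-166)) = sqrt((6277/12157 - 18628) - 1/166) = sqrt(-226454319/12157 - 1/166) = sqrt(-37591429111/2018062) = I*sqrt(75861834614602882)/2018062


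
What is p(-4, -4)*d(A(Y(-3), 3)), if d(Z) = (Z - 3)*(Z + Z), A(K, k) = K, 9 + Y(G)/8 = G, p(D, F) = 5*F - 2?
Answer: -418176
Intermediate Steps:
p(D, F) = -2 + 5*F
Y(G) = -72 + 8*G
d(Z) = 2*Z*(-3 + Z) (d(Z) = (-3 + Z)*(2*Z) = 2*Z*(-3 + Z))
p(-4, -4)*d(A(Y(-3), 3)) = (-2 + 5*(-4))*(2*(-72 + 8*(-3))*(-3 + (-72 + 8*(-3)))) = (-2 - 20)*(2*(-72 - 24)*(-3 + (-72 - 24))) = -44*(-96)*(-3 - 96) = -44*(-96)*(-99) = -22*19008 = -418176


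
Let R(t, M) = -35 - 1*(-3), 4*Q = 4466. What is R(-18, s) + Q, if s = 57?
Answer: 2169/2 ≈ 1084.5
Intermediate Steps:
Q = 2233/2 (Q = (¼)*4466 = 2233/2 ≈ 1116.5)
R(t, M) = -32 (R(t, M) = -35 + 3 = -32)
R(-18, s) + Q = -32 + 2233/2 = 2169/2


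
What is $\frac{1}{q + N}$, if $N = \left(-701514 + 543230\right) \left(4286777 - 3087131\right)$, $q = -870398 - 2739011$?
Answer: $- \frac{1}{189888376873} \approx -5.2663 \cdot 10^{-12}$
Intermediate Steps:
$q = -3609409$ ($q = -870398 - 2739011 = -3609409$)
$N = -189884767464$ ($N = \left(-158284\right) 1199646 = -189884767464$)
$\frac{1}{q + N} = \frac{1}{-3609409 - 189884767464} = \frac{1}{-189888376873} = - \frac{1}{189888376873}$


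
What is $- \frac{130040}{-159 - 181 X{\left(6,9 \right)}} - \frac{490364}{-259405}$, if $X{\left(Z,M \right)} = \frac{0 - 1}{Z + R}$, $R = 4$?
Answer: $\frac{338021184876}{365501645} \approx 924.81$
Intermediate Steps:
$X{\left(Z,M \right)} = - \frac{1}{4 + Z}$ ($X{\left(Z,M \right)} = \frac{0 - 1}{Z + 4} = - \frac{1}{4 + Z}$)
$- \frac{130040}{-159 - 181 X{\left(6,9 \right)}} - \frac{490364}{-259405} = - \frac{130040}{-159 - 181 \left(- \frac{1}{4 + 6}\right)} - \frac{490364}{-259405} = - \frac{130040}{-159 - 181 \left(- \frac{1}{10}\right)} - - \frac{490364}{259405} = - \frac{130040}{-159 - 181 \left(\left(-1\right) \frac{1}{10}\right)} + \frac{490364}{259405} = - \frac{130040}{-159 - - \frac{181}{10}} + \frac{490364}{259405} = - \frac{130040}{-159 + \frac{181}{10}} + \frac{490364}{259405} = - \frac{130040}{- \frac{1409}{10}} + \frac{490364}{259405} = \left(-130040\right) \left(- \frac{10}{1409}\right) + \frac{490364}{259405} = \frac{1300400}{1409} + \frac{490364}{259405} = \frac{338021184876}{365501645}$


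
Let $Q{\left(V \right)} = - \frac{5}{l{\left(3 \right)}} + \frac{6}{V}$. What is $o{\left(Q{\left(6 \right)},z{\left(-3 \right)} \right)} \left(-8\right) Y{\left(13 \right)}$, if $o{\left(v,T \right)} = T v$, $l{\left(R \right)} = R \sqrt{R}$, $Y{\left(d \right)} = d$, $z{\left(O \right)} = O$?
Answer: $312 - \frac{520 \sqrt{3}}{3} \approx 11.778$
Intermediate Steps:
$l{\left(R \right)} = R^{\frac{3}{2}}$
$Q{\left(V \right)} = \frac{6}{V} - \frac{5 \sqrt{3}}{9}$ ($Q{\left(V \right)} = - \frac{5}{3^{\frac{3}{2}}} + \frac{6}{V} = - \frac{5}{3 \sqrt{3}} + \frac{6}{V} = - 5 \frac{\sqrt{3}}{9} + \frac{6}{V} = - \frac{5 \sqrt{3}}{9} + \frac{6}{V} = \frac{6}{V} - \frac{5 \sqrt{3}}{9}$)
$o{\left(Q{\left(6 \right)},z{\left(-3 \right)} \right)} \left(-8\right) Y{\left(13 \right)} = - 3 \left(\frac{6}{6} - \frac{5 \sqrt{3}}{9}\right) \left(-8\right) 13 = - 3 \left(6 \cdot \frac{1}{6} - \frac{5 \sqrt{3}}{9}\right) \left(-8\right) 13 = - 3 \left(1 - \frac{5 \sqrt{3}}{9}\right) \left(-8\right) 13 = \left(-3 + \frac{5 \sqrt{3}}{3}\right) \left(-8\right) 13 = \left(24 - \frac{40 \sqrt{3}}{3}\right) 13 = 312 - \frac{520 \sqrt{3}}{3}$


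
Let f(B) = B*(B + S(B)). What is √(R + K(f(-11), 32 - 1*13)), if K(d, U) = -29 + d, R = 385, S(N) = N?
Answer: √598 ≈ 24.454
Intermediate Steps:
f(B) = 2*B² (f(B) = B*(B + B) = B*(2*B) = 2*B²)
√(R + K(f(-11), 32 - 1*13)) = √(385 + (-29 + 2*(-11)²)) = √(385 + (-29 + 2*121)) = √(385 + (-29 + 242)) = √(385 + 213) = √598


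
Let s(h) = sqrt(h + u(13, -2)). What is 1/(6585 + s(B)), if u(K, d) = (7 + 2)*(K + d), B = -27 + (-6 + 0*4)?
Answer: 2195/14454053 - sqrt(66)/43362159 ≈ 0.00015167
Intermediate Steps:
B = -33 (B = -27 + (-6 + 0) = -27 - 6 = -33)
u(K, d) = 9*K + 9*d (u(K, d) = 9*(K + d) = 9*K + 9*d)
s(h) = sqrt(99 + h) (s(h) = sqrt(h + (9*13 + 9*(-2))) = sqrt(h + (117 - 18)) = sqrt(h + 99) = sqrt(99 + h))
1/(6585 + s(B)) = 1/(6585 + sqrt(99 - 33)) = 1/(6585 + sqrt(66))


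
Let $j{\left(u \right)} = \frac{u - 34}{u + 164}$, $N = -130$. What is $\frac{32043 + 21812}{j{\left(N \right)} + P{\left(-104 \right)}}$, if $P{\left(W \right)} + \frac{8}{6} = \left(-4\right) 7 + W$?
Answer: $- \frac{2746605}{7046} \approx -389.81$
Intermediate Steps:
$j{\left(u \right)} = \frac{-34 + u}{164 + u}$
$P{\left(W \right)} = - \frac{88}{3} + W$ ($P{\left(W \right)} = - \frac{4}{3} + \left(\left(-4\right) 7 + W\right) = - \frac{4}{3} + \left(-28 + W\right) = - \frac{88}{3} + W$)
$\frac{32043 + 21812}{j{\left(N \right)} + P{\left(-104 \right)}} = \frac{32043 + 21812}{\frac{-34 - 130}{164 - 130} - \frac{400}{3}} = \frac{53855}{\frac{1}{34} \left(-164\right) - \frac{400}{3}} = \frac{53855}{- \frac{82}{17} - \frac{400}{3}} = \frac{53855}{- \frac{7046}{51}} = 53855 \left(- \frac{51}{7046}\right) = - \frac{2746605}{7046}$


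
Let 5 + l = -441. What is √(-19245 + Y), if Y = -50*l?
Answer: √3055 ≈ 55.272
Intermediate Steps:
l = -446 (l = -5 - 441 = -446)
Y = 22300 (Y = -50*(-446) = 22300)
√(-19245 + Y) = √(-19245 + 22300) = √3055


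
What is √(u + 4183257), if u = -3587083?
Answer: √596174 ≈ 772.12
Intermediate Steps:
√(u + 4183257) = √(-3587083 + 4183257) = √596174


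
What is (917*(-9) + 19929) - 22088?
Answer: -10412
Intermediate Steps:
(917*(-9) + 19929) - 22088 = (-8253 + 19929) - 22088 = 11676 - 22088 = -10412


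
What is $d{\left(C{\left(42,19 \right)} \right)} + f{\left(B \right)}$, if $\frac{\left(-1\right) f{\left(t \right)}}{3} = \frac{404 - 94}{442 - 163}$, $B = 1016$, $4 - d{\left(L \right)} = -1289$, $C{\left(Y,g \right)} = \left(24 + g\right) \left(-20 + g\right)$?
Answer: $\frac{3869}{3} \approx 1289.7$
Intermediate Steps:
$C{\left(Y,g \right)} = \left(-20 + g\right) \left(24 + g\right)$
$d{\left(L \right)} = 1293$ ($d{\left(L \right)} = 4 - -1289 = 4 + 1289 = 1293$)
$f{\left(t \right)} = - \frac{10}{3}$ ($f{\left(t \right)} = - 3 \frac{404 - 94}{442 - 163} = - 3 \cdot \frac{310}{279} = - 3 \cdot 310 \cdot \frac{1}{279} = \left(-3\right) \frac{10}{9} = - \frac{10}{3}$)
$d{\left(C{\left(42,19 \right)} \right)} + f{\left(B \right)} = 1293 - \frac{10}{3} = \frac{3869}{3}$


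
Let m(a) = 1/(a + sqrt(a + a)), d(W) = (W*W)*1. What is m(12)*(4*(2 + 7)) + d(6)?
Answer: 198/5 - 3*sqrt(6)/5 ≈ 38.130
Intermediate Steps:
d(W) = W**2 (d(W) = W**2*1 = W**2)
m(a) = 1/(a + sqrt(2)*sqrt(a)) (m(a) = 1/(a + sqrt(2*a)) = 1/(a + sqrt(2)*sqrt(a)))
m(12)*(4*(2 + 7)) + d(6) = (4*(2 + 7))/(12 + sqrt(2)*sqrt(12)) + 6**2 = (4*9)/(12 + sqrt(2)*(2*sqrt(3))) + 36 = 36/(12 + 2*sqrt(6)) + 36 = 36 + 36/(12 + 2*sqrt(6))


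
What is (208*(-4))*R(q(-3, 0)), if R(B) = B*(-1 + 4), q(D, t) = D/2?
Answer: 3744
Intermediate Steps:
q(D, t) = D/2
R(B) = 3*B (R(B) = B*3 = 3*B)
(208*(-4))*R(q(-3, 0)) = (208*(-4))*(3*((1/2)*(-3))) = -2496*(-3)/2 = -832*(-9/2) = 3744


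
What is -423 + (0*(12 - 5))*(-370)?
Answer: -423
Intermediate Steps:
-423 + (0*(12 - 5))*(-370) = -423 + (0*7)*(-370) = -423 + 0*(-370) = -423 + 0 = -423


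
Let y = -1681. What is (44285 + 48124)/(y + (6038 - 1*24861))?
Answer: -92409/20504 ≈ -4.5069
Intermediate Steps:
(44285 + 48124)/(y + (6038 - 1*24861)) = (44285 + 48124)/(-1681 + (6038 - 1*24861)) = 92409/(-1681 + (6038 - 24861)) = 92409/(-1681 - 18823) = 92409/(-20504) = 92409*(-1/20504) = -92409/20504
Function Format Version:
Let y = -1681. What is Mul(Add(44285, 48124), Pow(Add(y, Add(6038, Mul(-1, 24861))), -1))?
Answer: Rational(-92409, 20504) ≈ -4.5069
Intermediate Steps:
Mul(Add(44285, 48124), Pow(Add(y, Add(6038, Mul(-1, 24861))), -1)) = Mul(Add(44285, 48124), Pow(Add(-1681, Add(6038, Mul(-1, 24861))), -1)) = Mul(92409, Pow(Add(-1681, Add(6038, -24861)), -1)) = Mul(92409, Pow(Add(-1681, -18823), -1)) = Mul(92409, Pow(-20504, -1)) = Mul(92409, Rational(-1, 20504)) = Rational(-92409, 20504)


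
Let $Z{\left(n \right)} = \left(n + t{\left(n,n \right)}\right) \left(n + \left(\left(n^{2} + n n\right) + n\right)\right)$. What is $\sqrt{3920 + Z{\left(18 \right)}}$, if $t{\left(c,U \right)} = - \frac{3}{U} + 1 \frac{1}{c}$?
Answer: $2 \sqrt{4039} \approx 127.11$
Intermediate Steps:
$t{\left(c,U \right)} = \frac{1}{c} - \frac{3}{U}$ ($t{\left(c,U \right)} = - \frac{3}{U} + \frac{1}{c} = \frac{1}{c} - \frac{3}{U}$)
$Z{\left(n \right)} = \left(n - \frac{2}{n}\right) \left(2 n + 2 n^{2}\right)$ ($Z{\left(n \right)} = \left(n + \left(\frac{1}{n} - \frac{3}{n}\right)\right) \left(n + \left(\left(n^{2} + n n\right) + n\right)\right) = \left(n - \frac{2}{n}\right) \left(n + \left(\left(n^{2} + n^{2}\right) + n\right)\right) = \left(n - \frac{2}{n}\right) \left(n + \left(2 n^{2} + n\right)\right) = \left(n - \frac{2}{n}\right) \left(n + \left(n + 2 n^{2}\right)\right) = \left(n - \frac{2}{n}\right) \left(2 n + 2 n^{2}\right)$)
$\sqrt{3920 + Z{\left(18 \right)}} = \sqrt{3920 - \left(4 - 36 \left(-2 + 18 + 18^{2}\right)\right)} = \sqrt{3920 - \left(4 - 36 \left(-2 + 18 + 324\right)\right)} = \sqrt{3920 - \left(4 - 12240\right)} = \sqrt{3920 + \left(-4 + 12240\right)} = \sqrt{3920 + 12236} = \sqrt{16156} = 2 \sqrt{4039}$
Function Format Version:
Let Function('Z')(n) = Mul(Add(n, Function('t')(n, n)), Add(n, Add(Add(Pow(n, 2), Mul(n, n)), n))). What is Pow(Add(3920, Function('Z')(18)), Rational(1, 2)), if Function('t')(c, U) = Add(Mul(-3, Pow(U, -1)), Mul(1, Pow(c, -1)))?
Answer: Mul(2, Pow(4039, Rational(1, 2))) ≈ 127.11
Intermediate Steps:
Function('t')(c, U) = Add(Pow(c, -1), Mul(-3, Pow(U, -1))) (Function('t')(c, U) = Add(Mul(-3, Pow(U, -1)), Pow(c, -1)) = Add(Pow(c, -1), Mul(-3, Pow(U, -1))))
Function('Z')(n) = Mul(Add(n, Mul(-2, Pow(n, -1))), Add(Mul(2, n), Mul(2, Pow(n, 2)))) (Function('Z')(n) = Mul(Add(n, Add(Pow(n, -1), Mul(-3, Pow(n, -1)))), Add(n, Add(Add(Pow(n, 2), Mul(n, n)), n))) = Mul(Add(n, Mul(-2, Pow(n, -1))), Add(n, Add(Add(Pow(n, 2), Pow(n, 2)), n))) = Mul(Add(n, Mul(-2, Pow(n, -1))), Add(n, Add(Mul(2, Pow(n, 2)), n))) = Mul(Add(n, Mul(-2, Pow(n, -1))), Add(n, Add(n, Mul(2, Pow(n, 2))))) = Mul(Add(n, Mul(-2, Pow(n, -1))), Add(Mul(2, n), Mul(2, Pow(n, 2)))))
Pow(Add(3920, Function('Z')(18)), Rational(1, 2)) = Pow(Add(3920, Add(-4, Mul(2, 18, Add(-2, 18, Pow(18, 2))))), Rational(1, 2)) = Pow(Add(3920, Add(-4, Mul(2, 18, Add(-2, 18, 324)))), Rational(1, 2)) = Pow(Add(3920, Add(-4, Mul(2, 18, 340))), Rational(1, 2)) = Pow(Add(3920, Add(-4, 12240)), Rational(1, 2)) = Pow(Add(3920, 12236), Rational(1, 2)) = Pow(16156, Rational(1, 2)) = Mul(2, Pow(4039, Rational(1, 2)))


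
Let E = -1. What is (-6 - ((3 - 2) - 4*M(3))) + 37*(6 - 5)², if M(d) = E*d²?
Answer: -6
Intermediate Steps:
M(d) = -d²
(-6 - ((3 - 2) - 4*M(3))) + 37*(6 - 5)² = (-6 - ((3 - 2) - (-4)*3²)) + 37*(6 - 5)² = (-6 - (1 - (-4)*9)) + 37*1² = (-6 - (1 - 4*(-9))) + 37*1 = (-6 - (1 + 36)) + 37 = (-6 - 1*37) + 37 = (-6 - 37) + 37 = -43 + 37 = -6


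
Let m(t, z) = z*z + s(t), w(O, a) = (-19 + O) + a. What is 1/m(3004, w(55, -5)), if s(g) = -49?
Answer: 1/912 ≈ 0.0010965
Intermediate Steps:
w(O, a) = -19 + O + a
m(t, z) = -49 + z² (m(t, z) = z*z - 49 = z² - 49 = -49 + z²)
1/m(3004, w(55, -5)) = 1/(-49 + (-19 + 55 - 5)²) = 1/(-49 + 31²) = 1/(-49 + 961) = 1/912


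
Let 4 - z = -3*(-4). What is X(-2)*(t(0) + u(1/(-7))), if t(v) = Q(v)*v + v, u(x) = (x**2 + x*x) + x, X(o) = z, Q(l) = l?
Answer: 40/49 ≈ 0.81633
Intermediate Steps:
z = -8 (z = 4 - (-3)*(-4) = 4 - 1*12 = 4 - 12 = -8)
X(o) = -8
u(x) = x + 2*x**2 (u(x) = (x**2 + x**2) + x = 2*x**2 + x = x + 2*x**2)
t(v) = v + v**2 (t(v) = v*v + v = v**2 + v = v + v**2)
X(-2)*(t(0) + u(1/(-7))) = -8*(0*(1 + 0) + (1 + 2/(-7))/(-7)) = -8*(0*1 - (1 + 2*(-1/7))/7) = -8*(0 - (1 - 2/7)/7) = -8*(0 - 1/7*5/7) = -8*(0 - 5/49) = -8*(-5/49) = 40/49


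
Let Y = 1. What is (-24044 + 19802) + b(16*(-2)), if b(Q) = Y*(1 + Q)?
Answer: -4273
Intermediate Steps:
b(Q) = 1 + Q (b(Q) = 1*(1 + Q) = 1 + Q)
(-24044 + 19802) + b(16*(-2)) = (-24044 + 19802) + (1 + 16*(-2)) = -4242 + (1 - 32) = -4242 - 31 = -4273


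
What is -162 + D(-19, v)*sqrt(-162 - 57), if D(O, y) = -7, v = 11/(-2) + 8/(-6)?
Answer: -162 - 7*I*sqrt(219) ≈ -162.0 - 103.59*I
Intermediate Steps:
v = -41/6 (v = 11*(-1/2) + 8*(-1/6) = -11/2 - 4/3 = -41/6 ≈ -6.8333)
-162 + D(-19, v)*sqrt(-162 - 57) = -162 - 7*sqrt(-162 - 57) = -162 - 7*I*sqrt(219)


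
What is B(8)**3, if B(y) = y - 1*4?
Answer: 64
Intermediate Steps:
B(y) = -4 + y (B(y) = y - 4 = -4 + y)
B(8)**3 = (-4 + 8)**3 = 4**3 = 64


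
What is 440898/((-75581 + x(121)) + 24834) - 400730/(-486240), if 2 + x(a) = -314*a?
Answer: -5960675371/1438346544 ≈ -4.1441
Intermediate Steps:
x(a) = -2 - 314*a
440898/((-75581 + x(121)) + 24834) - 400730/(-486240) = 440898/((-75581 + (-2 - 314*121)) + 24834) - 400730/(-486240) = 440898/((-75581 + (-2 - 37994)) + 24834) - 400730*(-1/486240) = 440898/((-75581 - 37996) + 24834) + 40073/48624 = 440898/(-113577 + 24834) + 40073/48624 = 440898/(-88743) + 40073/48624 = 440898*(-1/88743) + 40073/48624 = -146966/29581 + 40073/48624 = -5960675371/1438346544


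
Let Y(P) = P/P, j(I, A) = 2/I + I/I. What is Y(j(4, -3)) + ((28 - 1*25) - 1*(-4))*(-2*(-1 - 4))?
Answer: 71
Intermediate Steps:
j(I, A) = 1 + 2/I (j(I, A) = 2/I + 1 = 1 + 2/I)
Y(P) = 1
Y(j(4, -3)) + ((28 - 1*25) - 1*(-4))*(-2*(-1 - 4)) = 1 + ((28 - 1*25) - 1*(-4))*(-2*(-1 - 4)) = 1 + ((28 - 25) + 4)*(-2*(-5)) = 1 + (3 + 4)*10 = 1 + 7*10 = 1 + 70 = 71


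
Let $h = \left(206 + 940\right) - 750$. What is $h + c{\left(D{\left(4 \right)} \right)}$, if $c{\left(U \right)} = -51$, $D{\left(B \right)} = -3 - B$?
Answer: $345$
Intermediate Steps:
$h = 396$ ($h = 1146 - 750 = 396$)
$h + c{\left(D{\left(4 \right)} \right)} = 396 - 51 = 345$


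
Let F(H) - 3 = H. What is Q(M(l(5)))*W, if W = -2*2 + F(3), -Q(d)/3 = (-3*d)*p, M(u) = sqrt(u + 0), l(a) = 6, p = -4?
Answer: -72*sqrt(6) ≈ -176.36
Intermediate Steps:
M(u) = sqrt(u)
F(H) = 3 + H
Q(d) = -36*d (Q(d) = -3*(-3*d)*(-4) = -36*d)
W = 2 (W = -2*2 + (3 + 3) = -4 + 6 = 2)
Q(M(l(5)))*W = -36*sqrt(6)*2 = -72*sqrt(6)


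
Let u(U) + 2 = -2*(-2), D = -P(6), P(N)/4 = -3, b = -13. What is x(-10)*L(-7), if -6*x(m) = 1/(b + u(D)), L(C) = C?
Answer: -7/66 ≈ -0.10606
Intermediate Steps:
P(N) = -12 (P(N) = 4*(-3) = -12)
D = 12 (D = -1*(-12) = 12)
u(U) = 2 (u(U) = -2 - 2*(-2) = -2 + 4 = 2)
x(m) = 1/66 (x(m) = -1/(6*(-13 + 2)) = -⅙/(-11) = -⅙*(-1/11) = 1/66)
x(-10)*L(-7) = (1/66)*(-7) = -7/66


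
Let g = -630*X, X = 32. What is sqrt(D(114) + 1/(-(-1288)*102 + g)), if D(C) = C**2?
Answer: sqrt(10046719165287)/27804 ≈ 114.00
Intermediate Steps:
g = -20160 (g = -630*32 = -20160)
sqrt(D(114) + 1/(-(-1288)*102 + g)) = sqrt(114**2 + 1/(-(-1288)*102 - 20160)) = sqrt(12996 + 1/(-56*(-2346) - 20160)) = sqrt(12996 + 1/(131376 - 20160)) = sqrt(12996 + 1/111216) = sqrt(1445363137/111216) = sqrt(10046719165287)/27804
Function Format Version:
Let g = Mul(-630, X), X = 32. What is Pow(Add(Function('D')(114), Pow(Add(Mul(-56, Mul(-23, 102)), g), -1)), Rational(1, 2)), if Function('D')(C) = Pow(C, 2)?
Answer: Mul(Rational(1, 27804), Pow(10046719165287, Rational(1, 2))) ≈ 114.00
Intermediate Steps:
g = -20160 (g = Mul(-630, 32) = -20160)
Pow(Add(Function('D')(114), Pow(Add(Mul(-56, Mul(-23, 102)), g), -1)), Rational(1, 2)) = Pow(Add(Pow(114, 2), Pow(Add(Mul(-56, Mul(-23, 102)), -20160), -1)), Rational(1, 2)) = Pow(Add(12996, Pow(Add(Mul(-56, -2346), -20160), -1)), Rational(1, 2)) = Pow(Add(12996, Pow(Add(131376, -20160), -1)), Rational(1, 2)) = Pow(Add(12996, Pow(111216, -1)), Rational(1, 2)) = Pow(Add(12996, Rational(1, 111216)), Rational(1, 2)) = Pow(Rational(1445363137, 111216), Rational(1, 2)) = Mul(Rational(1, 27804), Pow(10046719165287, Rational(1, 2)))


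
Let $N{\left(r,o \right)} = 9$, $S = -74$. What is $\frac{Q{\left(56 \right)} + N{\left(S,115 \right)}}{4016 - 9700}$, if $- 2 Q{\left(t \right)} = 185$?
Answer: $\frac{167}{11368} \approx 0.01469$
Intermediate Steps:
$Q{\left(t \right)} = - \frac{185}{2}$ ($Q{\left(t \right)} = \left(- \frac{1}{2}\right) 185 = - \frac{185}{2}$)
$\frac{Q{\left(56 \right)} + N{\left(S,115 \right)}}{4016 - 9700} = \frac{- \frac{185}{2} + 9}{4016 - 9700} = - \frac{167}{2 \left(-5684\right)} = \left(- \frac{167}{2}\right) \left(- \frac{1}{5684}\right) = \frac{167}{11368}$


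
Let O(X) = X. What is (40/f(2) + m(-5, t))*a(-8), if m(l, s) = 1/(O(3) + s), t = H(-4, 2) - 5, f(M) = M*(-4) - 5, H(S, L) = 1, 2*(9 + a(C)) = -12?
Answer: 795/13 ≈ 61.154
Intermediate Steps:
a(C) = -15 (a(C) = -9 + (1/2)*(-12) = -9 - 6 = -15)
f(M) = -5 - 4*M (f(M) = -4*M - 5 = -5 - 4*M)
t = -4 (t = 1 - 5 = -4)
m(l, s) = 1/(3 + s)
(40/f(2) + m(-5, t))*a(-8) = (40/(-5 - 4*2) + 1/(3 - 4))*(-15) = (40/(-5 - 8) + 1/(-1))*(-15) = (40/(-13) - 1)*(-15) = (40*(-1/13) - 1)*(-15) = (-40/13 - 1)*(-15) = -53/13*(-15) = 795/13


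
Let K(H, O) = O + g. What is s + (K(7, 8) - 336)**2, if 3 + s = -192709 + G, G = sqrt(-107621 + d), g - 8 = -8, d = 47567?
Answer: -85128 + I*sqrt(60054) ≈ -85128.0 + 245.06*I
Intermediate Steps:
g = 0 (g = 8 - 8 = 0)
G = I*sqrt(60054) (G = sqrt(-107621 + 47567) = sqrt(-60054) = I*sqrt(60054) ≈ 245.06*I)
K(H, O) = O (K(H, O) = O + 0 = O)
s = -192712 + I*sqrt(60054) (s = -3 + (-192709 + I*sqrt(60054)) = -192712 + I*sqrt(60054) ≈ -1.9271e+5 + 245.06*I)
s + (K(7, 8) - 336)**2 = (-192712 + I*sqrt(60054)) + (8 - 336)**2 = (-192712 + I*sqrt(60054)) + (-328)**2 = (-192712 + I*sqrt(60054)) + 107584 = -85128 + I*sqrt(60054)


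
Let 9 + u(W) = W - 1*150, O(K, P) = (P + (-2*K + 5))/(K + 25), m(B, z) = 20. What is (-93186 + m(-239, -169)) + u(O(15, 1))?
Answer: -466628/5 ≈ -93326.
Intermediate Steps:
O(K, P) = (5 + P - 2*K)/(25 + K) (O(K, P) = (P + (5 - 2*K))/(25 + K) = (5 + P - 2*K)/(25 + K))
u(W) = -159 + W (u(W) = -9 + (W - 1*150) = -9 + (W - 150) = -9 + (-150 + W) = -159 + W)
(-93186 + m(-239, -169)) + u(O(15, 1)) = (-93186 + 20) + (-159 + (5 + 1 - 2*15)/(25 + 15)) = -93166 + (-159 + (5 + 1 - 30)/40) = -93166 + (-159 + (1/40)*(-24)) = -93166 + (-159 - ⅗) = -93166 - 798/5 = -466628/5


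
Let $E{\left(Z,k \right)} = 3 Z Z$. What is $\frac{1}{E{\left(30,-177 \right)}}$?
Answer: $\frac{1}{2700} \approx 0.00037037$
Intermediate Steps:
$E{\left(Z,k \right)} = 3 Z^{2}$
$\frac{1}{E{\left(30,-177 \right)}} = \frac{1}{3 \cdot 30^{2}} = \frac{1}{3 \cdot 900} = \frac{1}{2700}$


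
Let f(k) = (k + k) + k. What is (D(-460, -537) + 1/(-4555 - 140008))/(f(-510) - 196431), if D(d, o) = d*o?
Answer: -35709952259/28617836043 ≈ -1.2478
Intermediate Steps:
f(k) = 3*k (f(k) = 2*k + k = 3*k)
(D(-460, -537) + 1/(-4555 - 140008))/(f(-510) - 196431) = (-460*(-537) + 1/(-4555 - 140008))/(3*(-510) - 196431) = (247020 + 1/(-144563))/(-1530 - 196431) = (247020 - 1/144563)/(-197961) = (35709952259/144563)*(-1/197961) = -35709952259/28617836043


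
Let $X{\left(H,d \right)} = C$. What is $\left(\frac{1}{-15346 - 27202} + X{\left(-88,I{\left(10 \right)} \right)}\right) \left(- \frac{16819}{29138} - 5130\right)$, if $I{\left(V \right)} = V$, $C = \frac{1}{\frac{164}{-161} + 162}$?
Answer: $- \frac{30005840552685}{945064517848} \approx -31.75$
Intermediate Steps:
$C = \frac{161}{25918}$ ($C = \frac{1}{164 \left(- \frac{1}{161}\right) + 162} = \frac{1}{- \frac{164}{161} + 162} = \frac{1}{\frac{25918}{161}} = \frac{161}{25918} \approx 0.0062119$)
$X{\left(H,d \right)} = \frac{161}{25918}$
$\left(\frac{1}{-15346 - 27202} + X{\left(-88,I{\left(10 \right)} \right)}\right) \left(- \frac{16819}{29138} - 5130\right) = \left(\frac{1}{-15346 - 27202} + \frac{161}{25918}\right) \left(- \frac{16819}{29138} - 5130\right) = \left(\frac{1}{-42548} + \frac{161}{25918}\right) \left(\left(-16819\right) \frac{1}{29138} - 5130\right) = \left(- \frac{1}{42548} + \frac{161}{25918}\right) \left(- \frac{16819}{29138} - 5130\right) = \frac{3412155}{551379532} \left(- \frac{149494759}{29138}\right) = - \frac{30005840552685}{945064517848}$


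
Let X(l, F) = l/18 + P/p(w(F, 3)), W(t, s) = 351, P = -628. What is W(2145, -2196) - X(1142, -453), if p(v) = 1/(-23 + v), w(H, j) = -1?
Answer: -133060/9 ≈ -14784.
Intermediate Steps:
X(l, F) = 15072 + l/18 (X(l, F) = l/18 - 628/(1/(-23 - 1)) = l*(1/18) - 628/(1/(-24)) = l/18 - 628/(-1/24) = l/18 - 628*(-24) = l/18 + 15072 = 15072 + l/18)
W(2145, -2196) - X(1142, -453) = 351 - (15072 + (1/18)*1142) = 351 - (15072 + 571/9) = 351 - 1*136219/9 = 351 - 136219/9 = -133060/9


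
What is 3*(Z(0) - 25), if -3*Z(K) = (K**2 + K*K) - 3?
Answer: -72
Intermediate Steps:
Z(K) = 1 - 2*K**2/3 (Z(K) = -((K**2 + K*K) - 3)/3 = -((K**2 + K**2) - 3)/3 = -(2*K**2 - 3)/3 = -(-3 + 2*K**2)/3 = 1 - 2*K**2/3)
3*(Z(0) - 25) = 3*((1 - 2/3*0**2) - 25) = 3*((1 - 2/3*0) - 25) = 3*((1 + 0) - 25) = 3*(1 - 25) = 3*(-24) = -72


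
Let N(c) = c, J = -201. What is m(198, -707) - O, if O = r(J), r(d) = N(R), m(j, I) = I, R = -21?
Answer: -686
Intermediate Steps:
r(d) = -21
O = -21
m(198, -707) - O = -707 - 1*(-21) = -707 + 21 = -686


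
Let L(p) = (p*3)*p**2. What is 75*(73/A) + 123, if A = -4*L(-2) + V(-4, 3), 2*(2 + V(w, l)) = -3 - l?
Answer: 16668/91 ≈ 183.16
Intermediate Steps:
V(w, l) = -7/2 - l/2 (V(w, l) = -2 + (-3 - l)/2 = -2 + (-3/2 - l/2) = -7/2 - l/2)
L(p) = 3*p**3 (L(p) = (3*p)*p**2 = 3*p**3)
A = 91 (A = -12*(-2)**3 + (-7/2 - 1/2*3) = -12*(-8) + (-7/2 - 3/2) = -4*(-24) - 5 = 96 - 5 = 91)
75*(73/A) + 123 = 75*(73/91) + 123 = 5475/91 + 123 = 16668/91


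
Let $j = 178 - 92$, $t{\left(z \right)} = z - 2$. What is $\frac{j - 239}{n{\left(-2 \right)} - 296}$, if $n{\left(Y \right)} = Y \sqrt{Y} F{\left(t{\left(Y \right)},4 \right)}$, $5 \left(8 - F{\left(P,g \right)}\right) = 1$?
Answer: $\frac{141525}{275321} - \frac{29835 i \sqrt{2}}{1101284} \approx 0.51404 - 0.038313 i$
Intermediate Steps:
$t{\left(z \right)} = -2 + z$
$F{\left(P,g \right)} = \frac{39}{5}$ ($F{\left(P,g \right)} = 8 - \frac{1}{5} = \frac{39}{5}$)
$j = 86$
$n{\left(Y \right)} = \frac{39 Y^{\frac{3}{2}}}{5}$ ($n{\left(Y \right)} = Y \sqrt{Y} \frac{39}{5} = Y^{\frac{3}{2}} \cdot \frac{39}{5} = \frac{39 Y^{\frac{3}{2}}}{5}$)
$\frac{j - 239}{n{\left(-2 \right)} - 296} = \frac{86 - 239}{\frac{39 \left(-2\right)^{\frac{3}{2}}}{5} - 296} = - \frac{153}{\frac{39 \left(- 2 i \sqrt{2}\right)}{5} - 296} = - \frac{153}{- \frac{78 i \sqrt{2}}{5} - 296} = - \frac{153}{-296 - \frac{78 i \sqrt{2}}{5}}$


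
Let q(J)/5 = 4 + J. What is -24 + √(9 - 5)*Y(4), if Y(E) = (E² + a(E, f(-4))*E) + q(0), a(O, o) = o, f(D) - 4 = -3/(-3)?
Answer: 88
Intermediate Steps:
f(D) = 5 (f(D) = 4 - 3/(-3) = 4 - 3*(-⅓) = 4 + 1 = 5)
q(J) = 20 + 5*J (q(J) = 5*(4 + J) = 20 + 5*J)
Y(E) = 20 + E² + 5*E (Y(E) = (E² + 5*E) + (20 + 5*0) = (E² + 5*E) + (20 + 0) = (E² + 5*E) + 20 = 20 + E² + 5*E)
-24 + √(9 - 5)*Y(4) = -24 + √(9 - 5)*(20 + 4² + 5*4) = -24 + √4*(20 + 16 + 20) = -24 + 2*56 = -24 + 112 = 88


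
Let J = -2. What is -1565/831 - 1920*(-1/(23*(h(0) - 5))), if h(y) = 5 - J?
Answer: 761765/19113 ≈ 39.856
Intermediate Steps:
h(y) = 7 (h(y) = 5 - 1*(-2) = 5 + 2 = 7)
-1565/831 - 1920*(-1/(23*(h(0) - 5))) = -1565/831 - 1920*(-1/(23*(7 - 5))) = -1565*1/831 - 1920/(2*(-23)) = -1565/831 - 1920/(-46) = -1565/831 - 1920*(-1/46) = -1565/831 + 960/23 = 761765/19113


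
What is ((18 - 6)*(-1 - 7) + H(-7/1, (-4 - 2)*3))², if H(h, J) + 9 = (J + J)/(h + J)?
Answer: 6702921/625 ≈ 10725.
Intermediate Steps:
H(h, J) = -9 + 2*J/(J + h) (H(h, J) = -9 + (J + J)/(h + J) = -9 + (2*J)/(J + h) = -9 + 2*J/(J + h))
((18 - 6)*(-1 - 7) + H(-7/1, (-4 - 2)*3))² = ((18 - 6)*(-1 - 7) + (-(-63)/1 - 7*(-4 - 2)*3)/((-4 - 2)*3 - 7/1))² = (12*(-8) + (-(-63) - (-42)*3)/(-6*3 - 7*1))² = (-96 + (-9*(-7) - 7*(-18))/(-18 - 7))² = (-96 + (63 + 126)/(-25))² = (-96 - 1/25*189)² = (-96 - 189/25)² = (-2589/25)² = 6702921/625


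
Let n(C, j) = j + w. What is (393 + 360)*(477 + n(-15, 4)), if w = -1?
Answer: 361440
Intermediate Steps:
n(C, j) = -1 + j (n(C, j) = j - 1 = -1 + j)
(393 + 360)*(477 + n(-15, 4)) = (393 + 360)*(477 + (-1 + 4)) = 753*(477 + 3) = 753*480 = 361440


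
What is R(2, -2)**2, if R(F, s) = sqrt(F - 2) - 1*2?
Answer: 4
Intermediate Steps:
R(F, s) = -2 + sqrt(-2 + F) (R(F, s) = sqrt(-2 + F) - 2 = -2 + sqrt(-2 + F))
R(2, -2)**2 = (-2 + sqrt(-2 + 2))**2 = (-2 + sqrt(0))**2 = (-2 + 0)**2 = (-2)**2 = 4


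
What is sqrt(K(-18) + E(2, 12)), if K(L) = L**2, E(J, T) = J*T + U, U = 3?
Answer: 3*sqrt(39) ≈ 18.735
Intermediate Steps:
E(J, T) = 3 + J*T (E(J, T) = J*T + 3 = 3 + J*T)
sqrt(K(-18) + E(2, 12)) = sqrt((-18)**2 + (3 + 2*12)) = sqrt(324 + (3 + 24)) = sqrt(324 + 27) = sqrt(351) = 3*sqrt(39)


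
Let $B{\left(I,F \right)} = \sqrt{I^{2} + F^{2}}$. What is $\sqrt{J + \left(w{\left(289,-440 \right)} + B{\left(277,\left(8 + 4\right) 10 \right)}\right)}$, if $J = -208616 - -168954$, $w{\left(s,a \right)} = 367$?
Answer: $\sqrt{-39295 + \sqrt{91129}} \approx 197.47 i$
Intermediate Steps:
$B{\left(I,F \right)} = \sqrt{F^{2} + I^{2}}$
$J = -39662$ ($J = -208616 + 168954 = -39662$)
$\sqrt{J + \left(w{\left(289,-440 \right)} + B{\left(277,\left(8 + 4\right) 10 \right)}\right)} = \sqrt{-39662 + \left(367 + \sqrt{\left(\left(8 + 4\right) 10\right)^{2} + 277^{2}}\right)} = \sqrt{-39662 + \left(367 + \sqrt{\left(12 \cdot 10\right)^{2} + 76729}\right)} = \sqrt{-39662 + \left(367 + \sqrt{120^{2} + 76729}\right)} = \sqrt{-39662 + \left(367 + \sqrt{14400 + 76729}\right)} = \sqrt{-39662 + \left(367 + \sqrt{91129}\right)} = \sqrt{-39295 + \sqrt{91129}}$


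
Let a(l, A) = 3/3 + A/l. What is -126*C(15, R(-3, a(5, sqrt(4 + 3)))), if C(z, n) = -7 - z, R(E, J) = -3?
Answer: 2772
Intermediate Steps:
a(l, A) = 1 + A/l (a(l, A) = 3*(1/3) + A/l = 1 + A/l)
-126*C(15, R(-3, a(5, sqrt(4 + 3)))) = -126*(-7 - 1*15) = -126*(-7 - 15) = -126*(-22) = 2772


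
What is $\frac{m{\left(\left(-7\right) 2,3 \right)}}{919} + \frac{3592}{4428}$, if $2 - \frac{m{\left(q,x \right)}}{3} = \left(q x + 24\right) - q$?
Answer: $\frac{845188}{1017333} \approx 0.83079$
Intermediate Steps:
$m{\left(q,x \right)} = -66 + 3 q - 3 q x$ ($m{\left(q,x \right)} = 6 - 3 \left(\left(q x + 24\right) - q\right) = 6 - 3 \left(\left(24 + q x\right) - q\right) = 6 - 3 \left(24 - q + q x\right) = 6 - \left(72 - 3 q + 3 q x\right) = -66 + 3 q - 3 q x$)
$\frac{m{\left(\left(-7\right) 2,3 \right)}}{919} + \frac{3592}{4428} = \frac{-66 + 3 \left(\left(-7\right) 2\right) - 3 \left(\left(-7\right) 2\right) 3}{919} + \frac{3592}{4428} = \left(-66 + 3 \left(-14\right) - \left(-42\right) 3\right) \frac{1}{919} + 3592 \cdot \frac{1}{4428} = \left(-66 - 42 + 126\right) \frac{1}{919} + \frac{898}{1107} = 18 \cdot \frac{1}{919} + \frac{898}{1107} = \frac{18}{919} + \frac{898}{1107} = \frac{845188}{1017333}$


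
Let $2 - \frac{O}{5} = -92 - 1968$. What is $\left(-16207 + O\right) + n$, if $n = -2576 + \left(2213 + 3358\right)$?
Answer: $-2902$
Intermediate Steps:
$O = 10310$ ($O = 10 - 5 \left(-92 - 1968\right) = 10 - -10300 = 10 + 10300 = 10310$)
$n = 2995$ ($n = -2576 + 5571 = 2995$)
$\left(-16207 + O\right) + n = \left(-16207 + 10310\right) + 2995 = -5897 + 2995 = -2902$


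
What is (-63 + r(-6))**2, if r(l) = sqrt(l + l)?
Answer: 3957 - 252*I*sqrt(3) ≈ 3957.0 - 436.48*I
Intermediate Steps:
r(l) = sqrt(2)*sqrt(l) (r(l) = sqrt(2*l) = sqrt(2)*sqrt(l))
(-63 + r(-6))**2 = (-63 + sqrt(2)*sqrt(-6))**2 = (-63 + sqrt(2)*(I*sqrt(6)))**2 = (-63 + 2*I*sqrt(3))**2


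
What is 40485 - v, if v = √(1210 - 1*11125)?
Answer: 40485 - I*√9915 ≈ 40485.0 - 99.574*I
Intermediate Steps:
v = I*√9915 (v = √(1210 - 11125) = √(-9915) = I*√9915 ≈ 99.574*I)
40485 - v = 40485 - I*√9915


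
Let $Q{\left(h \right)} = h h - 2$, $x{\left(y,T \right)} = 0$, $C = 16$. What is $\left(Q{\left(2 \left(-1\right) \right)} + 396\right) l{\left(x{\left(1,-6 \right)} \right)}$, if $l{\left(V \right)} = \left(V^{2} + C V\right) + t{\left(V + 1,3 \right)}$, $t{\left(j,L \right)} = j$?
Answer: $398$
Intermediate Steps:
$l{\left(V \right)} = 1 + V^{2} + 17 V$ ($l{\left(V \right)} = \left(V^{2} + 16 V\right) + \left(V + 1\right) = \left(V^{2} + 16 V\right) + \left(1 + V\right) = 1 + V^{2} + 17 V$)
$Q{\left(h \right)} = -2 + h^{2}$ ($Q{\left(h \right)} = h^{2} - 2 = -2 + h^{2}$)
$\left(Q{\left(2 \left(-1\right) \right)} + 396\right) l{\left(x{\left(1,-6 \right)} \right)} = \left(\left(-2 + \left(2 \left(-1\right)\right)^{2}\right) + 396\right) \left(1 + 0^{2} + 17 \cdot 0\right) = \left(\left(-2 + \left(-2\right)^{2}\right) + 396\right) \left(1 + 0 + 0\right) = \left(\left(-2 + 4\right) + 396\right) 1 = \left(2 + 396\right) 1 = 398 \cdot 1 = 398$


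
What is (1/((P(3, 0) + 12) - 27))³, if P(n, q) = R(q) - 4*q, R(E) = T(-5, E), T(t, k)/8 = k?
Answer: -1/3375 ≈ -0.00029630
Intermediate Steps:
T(t, k) = 8*k
R(E) = 8*E
P(n, q) = 4*q (P(n, q) = 8*q - 4*q = 4*q)
(1/((P(3, 0) + 12) - 27))³ = (1/((4*0 + 12) - 27))³ = (1/((0 + 12) - 27))³ = (1/(12 - 27))³ = (1/(-15))³ = (-1/15)³ = -1/3375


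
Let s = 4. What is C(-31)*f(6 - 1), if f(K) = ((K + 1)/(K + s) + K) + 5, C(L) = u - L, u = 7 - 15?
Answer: 736/3 ≈ 245.33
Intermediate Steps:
u = -8
C(L) = -8 - L
f(K) = 5 + K + (1 + K)/(4 + K) (f(K) = ((K + 1)/(K + 4) + K) + 5 = ((1 + K)/(4 + K) + K) + 5 = (K + (1 + K)/(4 + K)) + 5 = 5 + K + (1 + K)/(4 + K))
C(-31)*f(6 - 1) = (-8 - 1*(-31))*((21 + (6 - 1)² + 10*(6 - 1))/(4 + (6 - 1))) = (-8 + 31)*((21 + 5² + 10*5)/(4 + 5)) = 23*((21 + 25 + 50)/9) = 23*((⅑)*96) = 23*(32/3) = 736/3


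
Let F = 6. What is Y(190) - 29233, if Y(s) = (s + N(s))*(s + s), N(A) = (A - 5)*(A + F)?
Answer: 13821767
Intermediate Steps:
N(A) = (-5 + A)*(6 + A) (N(A) = (A - 5)*(A + 6) = (-5 + A)*(6 + A))
Y(s) = 2*s*(-30 + s² + 2*s) (Y(s) = (s + (-30 + s + s²))*(s + s) = (-30 + s² + 2*s)*(2*s) = 2*s*(-30 + s² + 2*s))
Y(190) - 29233 = 2*190*(-30 + 190² + 2*190) - 29233 = 2*190*(-30 + 36100 + 380) - 29233 = 2*190*36450 - 29233 = 13851000 - 29233 = 13821767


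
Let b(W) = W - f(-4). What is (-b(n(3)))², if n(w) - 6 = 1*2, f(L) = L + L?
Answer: 256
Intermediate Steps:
f(L) = 2*L
n(w) = 8 (n(w) = 6 + 1*2 = 6 + 2 = 8)
b(W) = 8 + W (b(W) = W - 2*(-4) = W - 1*(-8) = W + 8 = 8 + W)
(-b(n(3)))² = (-(8 + 8))² = (-1*16)² = (-16)² = 256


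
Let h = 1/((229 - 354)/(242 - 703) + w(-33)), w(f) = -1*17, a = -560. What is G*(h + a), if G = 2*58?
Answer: -125256249/1928 ≈ -64967.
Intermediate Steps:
w(f) = -17
h = -461/7712 (h = 1/((229 - 354)/(242 - 703) - 17) = 1/(-125/(-461) - 17) = 1/(-125*(-1/461) - 17) = 1/(125/461 - 17) = 1/(-7712/461) = -461/7712 ≈ -0.059777)
G = 116
G*(h + a) = 116*(-461/7712 - 560) = 116*(-4319181/7712) = -125256249/1928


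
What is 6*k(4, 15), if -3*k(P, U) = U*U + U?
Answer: -480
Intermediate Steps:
k(P, U) = -U/3 - U²/3 (k(P, U) = -(U*U + U)/3 = -(U² + U)/3 = -(U + U²)/3 = -U/3 - U²/3)
6*k(4, 15) = 6*(-⅓*15*(1 + 15)) = 6*(-⅓*15*16) = 6*(-80) = -480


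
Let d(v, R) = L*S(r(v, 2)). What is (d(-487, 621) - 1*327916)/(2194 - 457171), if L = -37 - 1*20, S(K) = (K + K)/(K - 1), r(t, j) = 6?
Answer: 1640264/2274885 ≈ 0.72103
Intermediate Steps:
S(K) = 2*K/(-1 + K) (S(K) = (2*K)/(-1 + K) = 2*K/(-1 + K))
L = -57 (L = -37 - 20 = -57)
d(v, R) = -684/5 (d(v, R) = -114*6/(-1 + 6) = -114*6/5 = -57*12/5 = -684/5)
(d(-487, 621) - 1*327916)/(2194 - 457171) = (-684/5 - 1*327916)/(2194 - 457171) = (-684/5 - 327916)/(-454977) = -1640264/5*(-1/454977) = 1640264/2274885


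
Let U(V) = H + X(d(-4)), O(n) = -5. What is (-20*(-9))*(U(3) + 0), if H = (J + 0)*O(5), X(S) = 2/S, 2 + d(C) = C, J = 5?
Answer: -4560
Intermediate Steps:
d(C) = -2 + C
H = -25 (H = (5 + 0)*(-5) = 5*(-5) = -25)
U(V) = -76/3 (U(V) = -25 + 2/(-2 - 4) = -25 + 2/(-6) = -25 + 2*(-1/6) = -25 - 1/3 = -76/3)
(-20*(-9))*(U(3) + 0) = (-20*(-9))*(-76/3 + 0) = 180*(-76/3) = -4560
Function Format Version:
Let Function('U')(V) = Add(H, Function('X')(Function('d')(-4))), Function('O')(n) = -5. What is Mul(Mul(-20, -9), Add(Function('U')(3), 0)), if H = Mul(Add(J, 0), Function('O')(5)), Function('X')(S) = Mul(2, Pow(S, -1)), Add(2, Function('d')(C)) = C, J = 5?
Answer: -4560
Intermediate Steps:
Function('d')(C) = Add(-2, C)
H = -25 (H = Mul(Add(5, 0), -5) = Mul(5, -5) = -25)
Function('U')(V) = Rational(-76, 3) (Function('U')(V) = Add(-25, Mul(2, Pow(Add(-2, -4), -1))) = Add(-25, Mul(2, Pow(-6, -1))) = Add(-25, Mul(2, Rational(-1, 6))) = Add(-25, Rational(-1, 3)) = Rational(-76, 3))
Mul(Mul(-20, -9), Add(Function('U')(3), 0)) = Mul(Mul(-20, -9), Add(Rational(-76, 3), 0)) = Mul(180, Rational(-76, 3)) = -4560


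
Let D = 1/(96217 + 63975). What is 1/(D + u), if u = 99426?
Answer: 160192/15927249793 ≈ 1.0058e-5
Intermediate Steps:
D = 1/160192 ≈ 6.2425e-6
1/(D + u) = 1/(1/160192 + 99426) = 1/(15927249793/160192) = 160192/15927249793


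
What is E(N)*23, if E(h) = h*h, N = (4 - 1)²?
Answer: 1863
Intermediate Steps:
N = 9 (N = 3² = 9)
E(h) = h²
E(N)*23 = 9²*23 = 81*23 = 1863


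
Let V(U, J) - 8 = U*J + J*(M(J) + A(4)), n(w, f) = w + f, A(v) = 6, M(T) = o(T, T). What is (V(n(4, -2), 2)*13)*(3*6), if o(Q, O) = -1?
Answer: 5148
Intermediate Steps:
M(T) = -1
n(w, f) = f + w
V(U, J) = 8 + 5*J + J*U (V(U, J) = 8 + (U*J + J*(-1 + 6)) = 8 + (J*U + J*5) = 8 + (J*U + 5*J) = 8 + (5*J + J*U) = 8 + 5*J + J*U)
(V(n(4, -2), 2)*13)*(3*6) = ((8 + 5*2 + 2*(-2 + 4))*13)*(3*6) = ((8 + 10 + 2*2)*13)*18 = ((8 + 10 + 4)*13)*18 = (22*13)*18 = 286*18 = 5148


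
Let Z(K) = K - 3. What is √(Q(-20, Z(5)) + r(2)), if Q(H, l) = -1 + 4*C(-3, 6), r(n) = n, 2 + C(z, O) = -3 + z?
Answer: I*√31 ≈ 5.5678*I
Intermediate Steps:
C(z, O) = -5 + z (C(z, O) = -2 + (-3 + z) = -5 + z)
Z(K) = -3 + K
Q(H, l) = -33 (Q(H, l) = -1 + 4*(-5 - 3) = -1 + 4*(-8) = -1 - 32 = -33)
√(Q(-20, Z(5)) + r(2)) = √(-33 + 2) = √(-31) = I*√31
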